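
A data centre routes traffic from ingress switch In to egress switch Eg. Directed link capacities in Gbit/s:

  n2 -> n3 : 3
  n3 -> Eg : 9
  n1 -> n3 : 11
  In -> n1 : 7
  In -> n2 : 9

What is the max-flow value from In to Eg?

Augment In→n1→n3→Eg: bottleneck 7, flow now 7.
Augment In→n2→n3→Eg: bottleneck 2, flow now 9.
No augmenting path remains; maximum flow = 9.
In the residual graph, reachable from In: {In, n1, n2, n3}.
Min-cut edges: n3→Eg (9); capacity 9 = 9.
This cut is saturated, so no flow can exceed 9.

9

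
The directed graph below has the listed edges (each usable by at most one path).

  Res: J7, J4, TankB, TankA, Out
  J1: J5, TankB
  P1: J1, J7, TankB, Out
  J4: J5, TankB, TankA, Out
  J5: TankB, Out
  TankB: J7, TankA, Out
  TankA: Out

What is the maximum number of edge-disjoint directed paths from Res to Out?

4

Assign every edge capacity 1; by Menger, the answer equals the max flow.
Path Res→Out (+1); total 1.
Path Res→J4→Out (+1); total 2.
Path Res→TankB→Out (+1); total 3.
Path Res→TankA→Out (+1); total 4.
No residual Res→Out path; max flow = 4.
Certifying cut of size 4: {Res→J4, Res→Out, Res→TankA, Res→TankB}.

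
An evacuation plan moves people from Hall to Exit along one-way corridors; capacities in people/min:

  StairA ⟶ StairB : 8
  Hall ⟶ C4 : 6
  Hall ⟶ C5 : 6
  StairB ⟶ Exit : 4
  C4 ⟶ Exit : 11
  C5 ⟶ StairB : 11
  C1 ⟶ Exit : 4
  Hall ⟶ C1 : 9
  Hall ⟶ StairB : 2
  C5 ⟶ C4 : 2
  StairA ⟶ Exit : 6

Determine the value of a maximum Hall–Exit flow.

16

Augment Hall→C1→Exit: bottleneck 4, flow now 4.
Augment Hall→StairB→Exit: bottleneck 2, flow now 6.
Augment Hall→C4→Exit: bottleneck 6, flow now 12.
Augment Hall→C5→StairB→Exit: bottleneck 2, flow now 14.
Augment Hall→C5→C4→Exit: bottleneck 2, flow now 16.
No augmenting path remains; maximum flow = 16.
In the residual graph, reachable from Hall: {Hall, C1, C5, StairB}.
Min-cut edges: Hall→C4 (6), C1→Exit (4), C5→C4 (2), StairB→Exit (4); capacity 6 + 4 + 2 + 4 = 16.
This cut is saturated, so no flow can exceed 16.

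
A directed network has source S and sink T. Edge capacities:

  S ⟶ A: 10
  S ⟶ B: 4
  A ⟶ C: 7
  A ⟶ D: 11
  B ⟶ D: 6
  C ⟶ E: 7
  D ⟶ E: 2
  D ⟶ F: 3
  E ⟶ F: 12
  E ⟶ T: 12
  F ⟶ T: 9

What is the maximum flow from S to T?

Augment S→A→C→E→T: bottleneck 7, flow now 7.
Augment S→A→D→E→T: bottleneck 2, flow now 9.
Augment S→A→D→F→T: bottleneck 1, flow now 10.
Augment S→B→D→F→T: bottleneck 2, flow now 12.
No augmenting path remains; maximum flow = 12.
In the residual graph, reachable from S: {S, A, B, D}.
Min-cut edges: A→C (7), D→E (2), D→F (3); capacity 7 + 2 + 3 = 12.
This cut is saturated, so no flow can exceed 12.

12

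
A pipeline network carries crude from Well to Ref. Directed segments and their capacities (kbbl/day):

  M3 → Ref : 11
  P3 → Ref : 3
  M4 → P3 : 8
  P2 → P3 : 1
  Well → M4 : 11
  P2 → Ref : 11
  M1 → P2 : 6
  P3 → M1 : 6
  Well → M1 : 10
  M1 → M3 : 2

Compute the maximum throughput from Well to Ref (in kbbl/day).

Augment Well→M4→P3→Ref: bottleneck 3, flow now 3.
Augment Well→M1→M3→Ref: bottleneck 2, flow now 5.
Augment Well→M1→P2→Ref: bottleneck 6, flow now 11.
No augmenting path remains; maximum flow = 11.
In the residual graph, reachable from Well: {Well, M4, M1, P3}.
Min-cut edges: M1→M3 (2), M1→P2 (6), P3→Ref (3); capacity 2 + 6 + 3 = 11.
This cut is saturated, so no flow can exceed 11.

11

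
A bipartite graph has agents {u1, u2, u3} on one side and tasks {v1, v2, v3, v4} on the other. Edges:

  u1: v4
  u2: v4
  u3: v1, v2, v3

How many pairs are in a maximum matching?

2

Unit-capacity flow: source→left, listed edges, right→sink; max matching = max flow.
Augmenting path u1→v4 (+1); matched 1.
Augmenting path u3→v1 (+1); matched 2.
No augmenting path remains; maximum matching = 2.
König certificate: {u3, v4} is a vertex cover of size 2 (every listed pair touches it), so no matching can be larger.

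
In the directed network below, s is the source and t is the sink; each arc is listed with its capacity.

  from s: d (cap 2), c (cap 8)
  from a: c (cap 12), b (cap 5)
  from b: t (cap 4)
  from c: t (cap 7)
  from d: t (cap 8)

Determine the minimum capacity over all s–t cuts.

Augment s→c→t: bottleneck 7, flow now 7.
Augment s→d→t: bottleneck 2, flow now 9.
No augmenting path remains; maximum flow = 9.
By max-flow min-cut, the minimum cut capacity equals the max flow.
In the residual graph, reachable from s: {s, c}.
Min-cut edges: s→d (2), c→t (7); capacity 2 + 7 = 9.

9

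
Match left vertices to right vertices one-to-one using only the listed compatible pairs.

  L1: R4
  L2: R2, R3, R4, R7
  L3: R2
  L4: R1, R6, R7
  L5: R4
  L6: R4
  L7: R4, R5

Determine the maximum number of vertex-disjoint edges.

5

Unit-capacity flow: source→left, listed edges, right→sink; max matching = max flow.
Augmenting path L1→R4 (+1); matched 1.
Augmenting path L2→R2 (+1); matched 2.
Augmenting path L4→R1 (+1); matched 3.
Augmenting path L7→R5 (+1); matched 4.
Augmenting path L3→R2→L2→R3 (+1); matched 5.
No augmenting path remains; maximum matching = 5.
König certificate: {L2, L3, L4, L7, R4} is a vertex cover of size 5 (every listed pair touches it), so no matching can be larger.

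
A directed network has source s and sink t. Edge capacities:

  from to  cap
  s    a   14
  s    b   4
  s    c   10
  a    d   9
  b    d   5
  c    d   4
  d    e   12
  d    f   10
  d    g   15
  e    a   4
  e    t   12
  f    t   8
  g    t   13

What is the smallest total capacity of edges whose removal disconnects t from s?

17

Augment s→a→d→e→t: bottleneck 9, flow now 9.
Augment s→b→d→e→t: bottleneck 3, flow now 12.
Augment s→b→d→f→t: bottleneck 1, flow now 13.
Augment s→c→d→f→t: bottleneck 4, flow now 17.
No augmenting path remains; maximum flow = 17.
By max-flow min-cut, the minimum cut capacity equals the max flow.
In the residual graph, reachable from s: {s, a, c}.
Min-cut edges: s→b (4), a→d (9), c→d (4); capacity 4 + 9 + 4 = 17.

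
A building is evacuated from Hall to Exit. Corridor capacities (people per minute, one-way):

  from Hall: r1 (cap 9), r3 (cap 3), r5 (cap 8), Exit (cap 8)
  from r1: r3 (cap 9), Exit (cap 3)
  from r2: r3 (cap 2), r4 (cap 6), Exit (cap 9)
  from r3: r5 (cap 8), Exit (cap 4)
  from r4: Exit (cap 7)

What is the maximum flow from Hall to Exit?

15

Augment Hall→Exit: bottleneck 8, flow now 8.
Augment Hall→r1→Exit: bottleneck 3, flow now 11.
Augment Hall→r3→Exit: bottleneck 3, flow now 14.
Augment Hall→r1→r3→Exit: bottleneck 1, flow now 15.
No augmenting path remains; maximum flow = 15.
In the residual graph, reachable from Hall: {Hall, r1, r3, r5}.
Min-cut edges: Hall→Exit (8), r1→Exit (3), r3→Exit (4); capacity 8 + 3 + 4 = 15.
This cut is saturated, so no flow can exceed 15.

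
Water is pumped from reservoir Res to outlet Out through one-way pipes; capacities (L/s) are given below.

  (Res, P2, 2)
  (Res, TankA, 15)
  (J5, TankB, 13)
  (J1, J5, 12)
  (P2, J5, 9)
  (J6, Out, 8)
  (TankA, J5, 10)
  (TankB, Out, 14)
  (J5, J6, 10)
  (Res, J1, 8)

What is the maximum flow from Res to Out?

20

Augment Res→TankA→J5→J6→Out: bottleneck 8, flow now 8.
Augment Res→TankA→J5→TankB→Out: bottleneck 2, flow now 10.
Augment Res→J1→J5→TankB→Out: bottleneck 8, flow now 18.
Augment Res→P2→J5→TankB→Out: bottleneck 2, flow now 20.
No augmenting path remains; maximum flow = 20.
In the residual graph, reachable from Res: {Res, TankA}.
Min-cut edges: Res→J1 (8), Res→P2 (2), TankA→J5 (10); capacity 8 + 2 + 10 = 20.
This cut is saturated, so no flow can exceed 20.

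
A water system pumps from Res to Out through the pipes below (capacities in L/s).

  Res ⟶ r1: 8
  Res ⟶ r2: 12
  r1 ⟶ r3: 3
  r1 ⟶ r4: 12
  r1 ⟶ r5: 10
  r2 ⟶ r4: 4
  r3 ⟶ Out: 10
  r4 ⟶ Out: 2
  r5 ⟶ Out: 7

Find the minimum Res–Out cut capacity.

Augment Res→r1→r3→Out: bottleneck 3, flow now 3.
Augment Res→r1→r4→Out: bottleneck 2, flow now 5.
Augment Res→r1→r5→Out: bottleneck 3, flow now 8.
Augment Res→r2→r4→r1→r5→Out: bottleneck 2, flow now 10. (uses reverse residual edge)
No augmenting path remains; maximum flow = 10.
By max-flow min-cut, the minimum cut capacity equals the max flow.
In the residual graph, reachable from Res: {Res, r2, r4}.
Min-cut edges: Res→r1 (8), r4→Out (2); capacity 8 + 2 = 10.

10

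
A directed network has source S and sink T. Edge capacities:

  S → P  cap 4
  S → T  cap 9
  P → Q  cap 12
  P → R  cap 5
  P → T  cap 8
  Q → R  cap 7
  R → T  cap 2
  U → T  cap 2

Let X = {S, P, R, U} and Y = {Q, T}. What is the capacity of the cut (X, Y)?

Edges leaving {S, P, R, U}: S→T (9), P→Q (12), P→T (8), R→T (2), U→T (2).
Cut capacity = 9 + 12 + 8 + 2 + 2 = 33.

33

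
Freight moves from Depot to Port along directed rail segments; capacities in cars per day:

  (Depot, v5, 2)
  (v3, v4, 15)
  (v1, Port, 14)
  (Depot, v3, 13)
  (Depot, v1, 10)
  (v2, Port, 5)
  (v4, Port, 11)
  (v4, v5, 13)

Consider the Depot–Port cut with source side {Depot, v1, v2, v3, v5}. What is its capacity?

34

Edges leaving {Depot, v1, v2, v3, v5}: v1→Port (14), v2→Port (5), v3→v4 (15).
Cut capacity = 14 + 5 + 15 = 34.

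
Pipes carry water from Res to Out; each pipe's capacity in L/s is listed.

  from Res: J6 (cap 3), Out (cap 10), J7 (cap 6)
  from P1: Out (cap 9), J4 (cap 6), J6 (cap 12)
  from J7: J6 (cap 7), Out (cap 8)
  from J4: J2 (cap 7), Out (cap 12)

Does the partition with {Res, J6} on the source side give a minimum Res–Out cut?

Yes — it is a minimum cut (capacity 16).

Given cut capacity: 6 + 10 = 16.
Augment Res→Out: bottleneck 10, flow now 10.
Augment Res→J7→Out: bottleneck 6, flow now 16.
No augmenting path remains; maximum flow = 16.
Cut capacity 16 equals the max flow, so it is a minimum cut.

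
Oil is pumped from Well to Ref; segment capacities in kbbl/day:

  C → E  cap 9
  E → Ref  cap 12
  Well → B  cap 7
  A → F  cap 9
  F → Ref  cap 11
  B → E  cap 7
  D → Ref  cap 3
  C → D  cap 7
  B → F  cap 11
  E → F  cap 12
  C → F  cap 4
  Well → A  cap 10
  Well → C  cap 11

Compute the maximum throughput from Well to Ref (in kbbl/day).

26

Augment Well→A→F→Ref: bottleneck 9, flow now 9.
Augment Well→B→E→Ref: bottleneck 7, flow now 16.
Augment Well→C→D→Ref: bottleneck 3, flow now 19.
Augment Well→C→E→Ref: bottleneck 5, flow now 24.
Augment Well→C→F→Ref: bottleneck 2, flow now 26.
No augmenting path remains; maximum flow = 26.
In the residual graph, reachable from Well: {Well, A, B, C, D, E, F}.
Min-cut edges: D→Ref (3), E→Ref (12), F→Ref (11); capacity 3 + 12 + 11 = 26.
This cut is saturated, so no flow can exceed 26.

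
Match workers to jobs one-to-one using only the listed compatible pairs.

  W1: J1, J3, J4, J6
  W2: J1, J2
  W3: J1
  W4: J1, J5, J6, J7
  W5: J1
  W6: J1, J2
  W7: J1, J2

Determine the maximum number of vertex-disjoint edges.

4

Unit-capacity flow: source→left, listed edges, right→sink; max matching = max flow.
Augmenting path W1→J1 (+1); matched 1.
Augmenting path W2→J2 (+1); matched 2.
Augmenting path W4→J5 (+1); matched 3.
Augmenting path W3→J1→W1→J3 (+1); matched 4.
No augmenting path remains; maximum matching = 4.
König certificate: {W1, W4, J1, J2} is a vertex cover of size 4 (every listed pair touches it), so no matching can be larger.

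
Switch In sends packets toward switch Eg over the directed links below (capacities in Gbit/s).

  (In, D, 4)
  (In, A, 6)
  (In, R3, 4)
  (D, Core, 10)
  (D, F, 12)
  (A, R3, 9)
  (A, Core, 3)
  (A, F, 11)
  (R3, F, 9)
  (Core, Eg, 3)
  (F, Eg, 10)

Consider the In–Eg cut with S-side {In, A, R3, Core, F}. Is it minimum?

No — its capacity is 17, but the minimum cut has capacity 13.

Given cut capacity: 4 + 3 + 10 = 17.
Augment In→D→Core→Eg: bottleneck 3, flow now 3.
Augment In→D→F→Eg: bottleneck 1, flow now 4.
Augment In→A→F→Eg: bottleneck 6, flow now 10.
Augment In→R3→F→Eg: bottleneck 3, flow now 13.
No augmenting path remains; maximum flow = 13.
In the residual graph, reachable from In: {In, D, A, R3, Core, F}.
Min-cut edges: Core→Eg (3), F→Eg (10); capacity 3 + 10 = 13.
Cut capacity 17 exceeds the max flow 13, so it is not minimum.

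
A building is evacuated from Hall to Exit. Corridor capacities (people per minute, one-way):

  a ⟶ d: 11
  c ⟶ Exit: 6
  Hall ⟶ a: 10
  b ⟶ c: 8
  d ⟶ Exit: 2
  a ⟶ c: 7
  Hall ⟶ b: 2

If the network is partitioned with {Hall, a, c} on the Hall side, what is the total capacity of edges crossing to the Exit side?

Edges leaving {Hall, a, c}: Hall→b (2), a→d (11), c→Exit (6).
Cut capacity = 2 + 11 + 6 = 19.

19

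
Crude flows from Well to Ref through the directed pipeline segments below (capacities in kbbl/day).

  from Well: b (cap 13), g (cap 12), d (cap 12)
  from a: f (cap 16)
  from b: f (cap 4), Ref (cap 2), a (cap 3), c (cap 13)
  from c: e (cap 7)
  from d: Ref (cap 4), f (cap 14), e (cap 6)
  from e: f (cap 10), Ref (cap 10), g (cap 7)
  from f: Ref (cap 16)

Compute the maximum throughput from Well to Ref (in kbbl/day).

25

Augment Well→b→Ref: bottleneck 2, flow now 2.
Augment Well→d→Ref: bottleneck 4, flow now 6.
Augment Well→b→f→Ref: bottleneck 4, flow now 10.
Augment Well→d→e→Ref: bottleneck 6, flow now 16.
Augment Well→d→f→Ref: bottleneck 2, flow now 18.
Augment Well→b→a→f→Ref: bottleneck 3, flow now 21.
Augment Well→b→c→e→Ref: bottleneck 4, flow now 25.
No augmenting path remains; maximum flow = 25.
In the residual graph, reachable from Well: {Well, g}.
Min-cut edges: Well→b (13), Well→d (12); capacity 13 + 12 = 25.
This cut is saturated, so no flow can exceed 25.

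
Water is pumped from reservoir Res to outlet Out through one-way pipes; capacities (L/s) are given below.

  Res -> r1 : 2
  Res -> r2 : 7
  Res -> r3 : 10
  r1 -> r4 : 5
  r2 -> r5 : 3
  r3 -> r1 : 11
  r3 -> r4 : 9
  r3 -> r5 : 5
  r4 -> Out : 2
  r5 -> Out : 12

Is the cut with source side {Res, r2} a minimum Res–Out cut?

No — its capacity is 15, but the minimum cut has capacity 10.

Given cut capacity: 2 + 10 + 3 = 15.
Augment Res→r1→r4→Out: bottleneck 2, flow now 2.
Augment Res→r2→r5→Out: bottleneck 3, flow now 5.
Augment Res→r3→r5→Out: bottleneck 5, flow now 10.
No augmenting path remains; maximum flow = 10.
In the residual graph, reachable from Res: {Res, r1, r2, r3, r4}.
Min-cut edges: r2→r5 (3), r3→r5 (5), r4→Out (2); capacity 3 + 5 + 2 = 10.
Cut capacity 15 exceeds the max flow 10, so it is not minimum.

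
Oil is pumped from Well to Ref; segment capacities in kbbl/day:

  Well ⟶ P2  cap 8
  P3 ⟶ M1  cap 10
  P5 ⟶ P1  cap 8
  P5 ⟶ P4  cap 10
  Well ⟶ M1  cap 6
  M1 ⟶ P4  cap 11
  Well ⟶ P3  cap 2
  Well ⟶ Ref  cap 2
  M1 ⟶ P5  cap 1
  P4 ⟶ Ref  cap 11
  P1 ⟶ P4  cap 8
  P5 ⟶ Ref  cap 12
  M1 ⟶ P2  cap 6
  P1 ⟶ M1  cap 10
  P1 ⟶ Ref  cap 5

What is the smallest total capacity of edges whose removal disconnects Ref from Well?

10

Augment Well→Ref: bottleneck 2, flow now 2.
Augment Well→M1→P5→Ref: bottleneck 1, flow now 3.
Augment Well→M1→P4→Ref: bottleneck 5, flow now 8.
Augment Well→P3→M1→P4→Ref: bottleneck 2, flow now 10.
No augmenting path remains; maximum flow = 10.
By max-flow min-cut, the minimum cut capacity equals the max flow.
In the residual graph, reachable from Well: {Well, P2}.
Min-cut edges: Well→P3 (2), Well→M1 (6), Well→Ref (2); capacity 2 + 6 + 2 = 10.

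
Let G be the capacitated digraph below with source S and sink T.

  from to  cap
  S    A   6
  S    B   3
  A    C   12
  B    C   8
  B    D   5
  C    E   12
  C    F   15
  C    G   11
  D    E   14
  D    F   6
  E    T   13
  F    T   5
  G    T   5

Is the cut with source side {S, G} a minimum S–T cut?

Given cut capacity: 6 + 3 + 5 = 14.
Augment S→A→C→E→T: bottleneck 6, flow now 6.
Augment S→B→C→E→T: bottleneck 3, flow now 9.
No augmenting path remains; maximum flow = 9.
In the residual graph, reachable from S: {S}.
Min-cut edges: S→A (6), S→B (3); capacity 6 + 3 = 9.
Cut capacity 14 exceeds the max flow 9, so it is not minimum.

No — its capacity is 14, but the minimum cut has capacity 9.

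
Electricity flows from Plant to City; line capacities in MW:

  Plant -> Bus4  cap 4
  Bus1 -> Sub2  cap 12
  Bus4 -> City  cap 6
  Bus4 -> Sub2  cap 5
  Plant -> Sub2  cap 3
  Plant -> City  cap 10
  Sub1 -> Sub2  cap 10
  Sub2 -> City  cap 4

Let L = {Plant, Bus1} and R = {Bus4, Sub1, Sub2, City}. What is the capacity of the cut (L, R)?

Edges leaving {Plant, Bus1}: Plant→Bus4 (4), Plant→Sub2 (3), Plant→City (10), Bus1→Sub2 (12).
Cut capacity = 4 + 3 + 10 + 12 = 29.

29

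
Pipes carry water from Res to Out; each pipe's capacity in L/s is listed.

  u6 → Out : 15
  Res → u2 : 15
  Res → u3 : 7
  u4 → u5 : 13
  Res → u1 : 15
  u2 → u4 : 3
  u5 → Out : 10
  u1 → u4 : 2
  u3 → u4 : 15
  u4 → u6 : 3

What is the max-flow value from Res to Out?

12

Augment Res→u1→u4→u5→Out: bottleneck 2, flow now 2.
Augment Res→u2→u4→u5→Out: bottleneck 3, flow now 5.
Augment Res→u3→u4→u5→Out: bottleneck 5, flow now 10.
Augment Res→u3→u4→u6→Out: bottleneck 2, flow now 12.
No augmenting path remains; maximum flow = 12.
In the residual graph, reachable from Res: {Res, u1, u2}.
Min-cut edges: Res→u3 (7), u1→u4 (2), u2→u4 (3); capacity 7 + 2 + 3 = 12.
This cut is saturated, so no flow can exceed 12.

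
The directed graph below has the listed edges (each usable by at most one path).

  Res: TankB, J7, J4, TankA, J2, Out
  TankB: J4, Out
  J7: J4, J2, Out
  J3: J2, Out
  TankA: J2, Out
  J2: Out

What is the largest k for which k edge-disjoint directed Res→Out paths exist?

Assign every edge capacity 1; by Menger, the answer equals the max flow.
Path Res→Out (+1); total 1.
Path Res→TankB→Out (+1); total 2.
Path Res→J7→Out (+1); total 3.
Path Res→TankA→Out (+1); total 4.
Path Res→J2→Out (+1); total 5.
No residual Res→Out path; max flow = 5.
Certifying cut of size 5: {Res→J2, Res→J7, Res→Out, Res→TankA, Res→TankB}.

5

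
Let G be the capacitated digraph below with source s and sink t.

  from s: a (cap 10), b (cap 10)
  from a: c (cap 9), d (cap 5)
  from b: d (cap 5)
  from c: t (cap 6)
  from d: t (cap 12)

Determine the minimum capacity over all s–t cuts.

15

Augment s→a→c→t: bottleneck 6, flow now 6.
Augment s→a→d→t: bottleneck 4, flow now 10.
Augment s→b→d→t: bottleneck 5, flow now 15.
No augmenting path remains; maximum flow = 15.
By max-flow min-cut, the minimum cut capacity equals the max flow.
In the residual graph, reachable from s: {s, b}.
Min-cut edges: s→a (10), b→d (5); capacity 10 + 5 = 15.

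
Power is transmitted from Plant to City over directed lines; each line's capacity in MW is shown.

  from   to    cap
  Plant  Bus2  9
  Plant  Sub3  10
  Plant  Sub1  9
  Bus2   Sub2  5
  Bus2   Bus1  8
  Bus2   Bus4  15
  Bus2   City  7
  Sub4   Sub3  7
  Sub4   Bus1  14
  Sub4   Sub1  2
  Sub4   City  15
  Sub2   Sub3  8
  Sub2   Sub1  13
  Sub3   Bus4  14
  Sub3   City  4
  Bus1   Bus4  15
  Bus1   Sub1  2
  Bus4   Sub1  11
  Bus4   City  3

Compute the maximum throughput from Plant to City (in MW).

Augment Plant→Bus2→City: bottleneck 7, flow now 7.
Augment Plant→Sub3→City: bottleneck 4, flow now 11.
Augment Plant→Bus2→Bus4→City: bottleneck 2, flow now 13.
Augment Plant→Sub3→Bus4→City: bottleneck 1, flow now 14.
No augmenting path remains; maximum flow = 14.
In the residual graph, reachable from Plant: {Plant, Bus2, Sub2, Sub3, Bus1, Bus4, Sub1}.
Min-cut edges: Bus2→City (7), Sub3→City (4), Bus4→City (3); capacity 7 + 4 + 3 = 14.
This cut is saturated, so no flow can exceed 14.

14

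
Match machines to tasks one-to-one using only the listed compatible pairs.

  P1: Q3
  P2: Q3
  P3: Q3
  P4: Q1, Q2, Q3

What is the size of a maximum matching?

2

Unit-capacity flow: source→left, listed edges, right→sink; max matching = max flow.
Augmenting path P1→Q3 (+1); matched 1.
Augmenting path P4→Q1 (+1); matched 2.
No augmenting path remains; maximum matching = 2.
König certificate: {P4, Q3} is a vertex cover of size 2 (every listed pair touches it), so no matching can be larger.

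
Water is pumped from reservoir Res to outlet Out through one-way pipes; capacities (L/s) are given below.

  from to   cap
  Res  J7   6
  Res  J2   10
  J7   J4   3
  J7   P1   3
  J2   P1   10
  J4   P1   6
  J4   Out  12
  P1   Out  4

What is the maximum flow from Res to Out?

Augment Res→J7→J4→Out: bottleneck 3, flow now 3.
Augment Res→J7→P1→Out: bottleneck 3, flow now 6.
Augment Res→J2→P1→Out: bottleneck 1, flow now 7.
No augmenting path remains; maximum flow = 7.
In the residual graph, reachable from Res: {Res, J7, J2, P1}.
Min-cut edges: J7→J4 (3), P1→Out (4); capacity 3 + 4 = 7.
This cut is saturated, so no flow can exceed 7.

7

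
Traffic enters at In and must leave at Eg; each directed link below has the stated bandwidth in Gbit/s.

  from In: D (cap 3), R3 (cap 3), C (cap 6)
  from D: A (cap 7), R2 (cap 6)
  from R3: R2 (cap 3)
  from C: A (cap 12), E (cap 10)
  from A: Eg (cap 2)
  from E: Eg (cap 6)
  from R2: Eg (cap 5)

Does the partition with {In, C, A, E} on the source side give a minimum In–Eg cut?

No — its capacity is 14, but the minimum cut has capacity 12.

Given cut capacity: 3 + 3 + 2 + 6 = 14.
Augment In→D→A→Eg: bottleneck 2, flow now 2.
Augment In→D→R2→Eg: bottleneck 1, flow now 3.
Augment In→R3→R2→Eg: bottleneck 3, flow now 6.
Augment In→C→E→Eg: bottleneck 6, flow now 12.
No augmenting path remains; maximum flow = 12.
In the residual graph, reachable from In: {In}.
Min-cut edges: In→D (3), In→R3 (3), In→C (6); capacity 3 + 3 + 6 = 12.
Cut capacity 14 exceeds the max flow 12, so it is not minimum.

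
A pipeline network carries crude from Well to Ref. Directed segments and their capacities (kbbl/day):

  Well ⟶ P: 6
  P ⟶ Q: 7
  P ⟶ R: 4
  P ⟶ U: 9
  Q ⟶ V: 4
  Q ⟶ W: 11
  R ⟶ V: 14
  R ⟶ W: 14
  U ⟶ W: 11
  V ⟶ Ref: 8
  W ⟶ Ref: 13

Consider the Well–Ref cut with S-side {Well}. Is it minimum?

Yes — it is a minimum cut (capacity 6).

Given cut capacity: 6 = 6.
Augment Well→P→Q→V→Ref: bottleneck 4, flow now 4.
Augment Well→P→Q→W→Ref: bottleneck 2, flow now 6.
No augmenting path remains; maximum flow = 6.
Cut capacity 6 equals the max flow, so it is a minimum cut.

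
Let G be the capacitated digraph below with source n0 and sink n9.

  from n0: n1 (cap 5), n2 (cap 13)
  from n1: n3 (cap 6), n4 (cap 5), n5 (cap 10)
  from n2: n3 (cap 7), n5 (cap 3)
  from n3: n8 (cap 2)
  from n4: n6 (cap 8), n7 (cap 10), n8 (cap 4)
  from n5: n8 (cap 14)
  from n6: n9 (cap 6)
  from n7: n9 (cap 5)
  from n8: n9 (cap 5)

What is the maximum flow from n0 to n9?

Augment n0→n1→n3→n8→n9: bottleneck 2, flow now 2.
Augment n0→n1→n4→n6→n9: bottleneck 3, flow now 5.
Augment n0→n2→n5→n8→n9: bottleneck 3, flow now 8.
Augment n0→n2→n3→n1→n4→n6→n9: bottleneck 2, flow now 10. (uses reverse residual edge)
No augmenting path remains; maximum flow = 10.
In the residual graph, reachable from n0: {n0, n2, n3}.
Min-cut edges: n0→n1 (5), n2→n5 (3), n3→n8 (2); capacity 5 + 3 + 2 = 10.
This cut is saturated, so no flow can exceed 10.

10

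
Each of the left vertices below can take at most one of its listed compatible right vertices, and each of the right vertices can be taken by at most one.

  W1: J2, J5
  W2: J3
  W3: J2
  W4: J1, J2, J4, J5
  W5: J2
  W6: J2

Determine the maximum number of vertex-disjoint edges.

4

Unit-capacity flow: source→left, listed edges, right→sink; max matching = max flow.
Augmenting path W1→J2 (+1); matched 1.
Augmenting path W2→J3 (+1); matched 2.
Augmenting path W4→J1 (+1); matched 3.
Augmenting path W3→J2→W1→J5 (+1); matched 4.
No augmenting path remains; maximum matching = 4.
König certificate: {W1, W2, W4, J2} is a vertex cover of size 4 (every listed pair touches it), so no matching can be larger.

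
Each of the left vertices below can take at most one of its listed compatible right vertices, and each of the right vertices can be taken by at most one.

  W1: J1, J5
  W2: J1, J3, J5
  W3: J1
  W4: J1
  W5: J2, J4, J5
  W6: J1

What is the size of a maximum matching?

4

Unit-capacity flow: source→left, listed edges, right→sink; max matching = max flow.
Augmenting path W1→J1 (+1); matched 1.
Augmenting path W2→J3 (+1); matched 2.
Augmenting path W5→J2 (+1); matched 3.
Augmenting path W3→J1→W1→J5 (+1); matched 4.
No augmenting path remains; maximum matching = 4.
König certificate: {W1, W2, W5, J1} is a vertex cover of size 4 (every listed pair touches it), so no matching can be larger.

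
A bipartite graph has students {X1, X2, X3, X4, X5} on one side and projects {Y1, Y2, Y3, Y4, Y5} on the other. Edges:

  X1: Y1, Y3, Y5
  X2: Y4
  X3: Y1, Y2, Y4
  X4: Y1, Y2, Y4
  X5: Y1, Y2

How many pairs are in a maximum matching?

4

Unit-capacity flow: source→left, listed edges, right→sink; max matching = max flow.
Augmenting path X1→Y1 (+1); matched 1.
Augmenting path X2→Y4 (+1); matched 2.
Augmenting path X3→Y2 (+1); matched 3.
Augmenting path X4→Y1→X1→Y3 (+1); matched 4.
No augmenting path remains; maximum matching = 4.
König certificate: {X1, Y1, Y2, Y4} is a vertex cover of size 4 (every listed pair touches it), so no matching can be larger.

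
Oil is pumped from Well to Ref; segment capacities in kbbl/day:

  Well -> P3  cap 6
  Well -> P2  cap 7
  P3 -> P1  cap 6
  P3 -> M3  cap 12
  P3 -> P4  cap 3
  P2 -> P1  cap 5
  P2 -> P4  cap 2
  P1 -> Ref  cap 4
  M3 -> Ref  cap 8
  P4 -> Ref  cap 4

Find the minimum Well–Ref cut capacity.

12

Augment Well→P3→P1→Ref: bottleneck 4, flow now 4.
Augment Well→P3→M3→Ref: bottleneck 2, flow now 6.
Augment Well→P2→P4→Ref: bottleneck 2, flow now 8.
Augment Well→P2→P1→P3→M3→Ref: bottleneck 4, flow now 12. (uses reverse residual edge)
No augmenting path remains; maximum flow = 12.
By max-flow min-cut, the minimum cut capacity equals the max flow.
In the residual graph, reachable from Well: {Well, P2, P1}.
Min-cut edges: Well→P3 (6), P2→P4 (2), P1→Ref (4); capacity 6 + 2 + 4 = 12.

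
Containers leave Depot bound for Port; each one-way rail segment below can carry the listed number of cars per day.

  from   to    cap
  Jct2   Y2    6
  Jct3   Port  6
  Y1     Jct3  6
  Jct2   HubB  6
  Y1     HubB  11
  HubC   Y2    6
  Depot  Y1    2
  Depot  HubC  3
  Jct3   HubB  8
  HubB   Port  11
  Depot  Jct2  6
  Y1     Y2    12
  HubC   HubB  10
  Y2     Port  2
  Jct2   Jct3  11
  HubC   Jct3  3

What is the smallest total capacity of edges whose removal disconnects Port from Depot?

11

Augment Depot→Y1→HubB→Port: bottleneck 2, flow now 2.
Augment Depot→Jct2→HubB→Port: bottleneck 6, flow now 8.
Augment Depot→HubC→HubB→Port: bottleneck 3, flow now 11.
No augmenting path remains; maximum flow = 11.
By max-flow min-cut, the minimum cut capacity equals the max flow.
In the residual graph, reachable from Depot: {Depot}.
Min-cut edges: Depot→Y1 (2), Depot→Jct2 (6), Depot→HubC (3); capacity 2 + 6 + 3 = 11.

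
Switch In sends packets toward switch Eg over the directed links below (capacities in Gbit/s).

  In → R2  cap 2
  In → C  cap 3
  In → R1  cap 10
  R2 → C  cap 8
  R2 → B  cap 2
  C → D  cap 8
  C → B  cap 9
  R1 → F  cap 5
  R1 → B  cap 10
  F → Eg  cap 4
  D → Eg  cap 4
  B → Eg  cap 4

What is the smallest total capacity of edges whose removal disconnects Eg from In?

12

Augment In→R2→B→Eg: bottleneck 2, flow now 2.
Augment In→C→D→Eg: bottleneck 3, flow now 5.
Augment In→R1→F→Eg: bottleneck 4, flow now 9.
Augment In→R1→B→Eg: bottleneck 2, flow now 11.
Augment In→R1→B→R2→C→D→Eg: bottleneck 1, flow now 12. (uses reverse residual edge)
No augmenting path remains; maximum flow = 12.
By max-flow min-cut, the minimum cut capacity equals the max flow.
In the residual graph, reachable from In: {In, R2, C, R1, F, D, B}.
Min-cut edges: F→Eg (4), D→Eg (4), B→Eg (4); capacity 4 + 4 + 4 = 12.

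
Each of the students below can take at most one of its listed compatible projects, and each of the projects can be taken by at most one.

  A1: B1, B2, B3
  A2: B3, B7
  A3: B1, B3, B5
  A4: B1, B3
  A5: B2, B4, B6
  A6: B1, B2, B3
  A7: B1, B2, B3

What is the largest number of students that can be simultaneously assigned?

Unit-capacity flow: source→left, listed edges, right→sink; max matching = max flow.
Augmenting path A1→B1 (+1); matched 1.
Augmenting path A2→B3 (+1); matched 2.
Augmenting path A3→B5 (+1); matched 3.
Augmenting path A5→B2 (+1); matched 4.
Augmenting path A4→B3→A2→B7 (+1); matched 5.
Augmenting path A6→B2→A5→B4 (+1); matched 6.
No augmenting path remains; maximum matching = 6.
König certificate: {A2, A3, A5, B1, B2, B3} is a vertex cover of size 6 (every listed pair touches it), so no matching can be larger.

6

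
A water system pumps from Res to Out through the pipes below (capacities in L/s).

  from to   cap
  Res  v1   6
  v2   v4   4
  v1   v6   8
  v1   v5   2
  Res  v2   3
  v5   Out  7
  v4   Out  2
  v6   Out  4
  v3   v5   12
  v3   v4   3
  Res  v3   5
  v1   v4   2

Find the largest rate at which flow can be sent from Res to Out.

Augment Res→v1→v4→Out: bottleneck 2, flow now 2.
Augment Res→v1→v5→Out: bottleneck 2, flow now 4.
Augment Res→v1→v6→Out: bottleneck 2, flow now 6.
Augment Res→v3→v5→Out: bottleneck 5, flow now 11.
Augment Res→v2→v4→v1→v6→Out: bottleneck 2, flow now 13. (uses reverse residual edge)
No augmenting path remains; maximum flow = 13.
In the residual graph, reachable from Res: {Res, v2, v4}.
Min-cut edges: Res→v1 (6), Res→v3 (5), v4→Out (2); capacity 6 + 5 + 2 = 13.
This cut is saturated, so no flow can exceed 13.

13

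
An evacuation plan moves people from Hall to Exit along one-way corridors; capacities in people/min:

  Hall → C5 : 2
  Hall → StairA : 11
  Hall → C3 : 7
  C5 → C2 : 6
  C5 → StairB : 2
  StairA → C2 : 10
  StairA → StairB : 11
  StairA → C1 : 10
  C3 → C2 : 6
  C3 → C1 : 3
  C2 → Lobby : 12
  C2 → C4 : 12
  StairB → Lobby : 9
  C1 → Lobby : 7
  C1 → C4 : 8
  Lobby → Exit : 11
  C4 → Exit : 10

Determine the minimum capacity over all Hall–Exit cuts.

Augment Hall→C5→C2→Lobby→Exit: bottleneck 2, flow now 2.
Augment Hall→StairA→C2→Lobby→Exit: bottleneck 9, flow now 11.
Augment Hall→StairA→C2→C4→Exit: bottleneck 1, flow now 12.
Augment Hall→StairA→C1→C4→Exit: bottleneck 1, flow now 13.
Augment Hall→C3→C2→C4→Exit: bottleneck 6, flow now 19.
Augment Hall→C3→C1→C4→Exit: bottleneck 1, flow now 20.
No augmenting path remains; maximum flow = 20.
By max-flow min-cut, the minimum cut capacity equals the max flow.
In the residual graph, reachable from Hall: {Hall}.
Min-cut edges: Hall→C5 (2), Hall→StairA (11), Hall→C3 (7); capacity 2 + 11 + 7 = 20.

20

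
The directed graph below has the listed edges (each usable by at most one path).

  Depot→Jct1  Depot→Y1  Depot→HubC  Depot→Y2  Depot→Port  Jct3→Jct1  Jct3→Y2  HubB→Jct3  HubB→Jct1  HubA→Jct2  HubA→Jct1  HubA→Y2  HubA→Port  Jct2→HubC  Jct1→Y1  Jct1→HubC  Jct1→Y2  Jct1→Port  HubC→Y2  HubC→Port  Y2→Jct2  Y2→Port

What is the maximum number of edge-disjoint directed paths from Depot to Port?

Assign every edge capacity 1; by Menger, the answer equals the max flow.
Path Depot→Port (+1); total 1.
Path Depot→Jct1→Port (+1); total 2.
Path Depot→HubC→Port (+1); total 3.
Path Depot→Y2→Port (+1); total 4.
No residual Depot→Port path; max flow = 4.
Certifying cut of size 4: {Depot→HubC, Depot→Jct1, Depot→Port, Depot→Y2}.

4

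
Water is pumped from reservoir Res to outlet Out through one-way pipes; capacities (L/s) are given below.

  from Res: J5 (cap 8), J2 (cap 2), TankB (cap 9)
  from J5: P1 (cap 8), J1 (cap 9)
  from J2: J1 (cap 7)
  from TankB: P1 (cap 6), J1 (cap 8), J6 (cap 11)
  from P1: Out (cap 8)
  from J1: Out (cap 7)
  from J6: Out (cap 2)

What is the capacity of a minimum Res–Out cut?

17

Augment Res→J5→P1→Out: bottleneck 8, flow now 8.
Augment Res→J2→J1→Out: bottleneck 2, flow now 10.
Augment Res→TankB→J1→Out: bottleneck 5, flow now 15.
Augment Res→TankB→J6→Out: bottleneck 2, flow now 17.
No augmenting path remains; maximum flow = 17.
By max-flow min-cut, the minimum cut capacity equals the max flow.
In the residual graph, reachable from Res: {Res, J5, J2, TankB, P1, J1, J6}.
Min-cut edges: P1→Out (8), J1→Out (7), J6→Out (2); capacity 8 + 7 + 2 = 17.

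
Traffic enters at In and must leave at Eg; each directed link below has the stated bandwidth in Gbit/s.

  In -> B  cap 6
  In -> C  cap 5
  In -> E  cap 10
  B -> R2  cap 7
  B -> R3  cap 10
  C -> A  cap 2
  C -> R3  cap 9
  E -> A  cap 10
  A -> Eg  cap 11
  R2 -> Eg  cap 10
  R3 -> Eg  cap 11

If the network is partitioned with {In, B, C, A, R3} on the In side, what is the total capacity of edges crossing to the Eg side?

39

Edges leaving {In, B, C, A, R3}: In→E (10), B→R2 (7), A→Eg (11), R3→Eg (11).
Cut capacity = 10 + 7 + 11 + 11 = 39.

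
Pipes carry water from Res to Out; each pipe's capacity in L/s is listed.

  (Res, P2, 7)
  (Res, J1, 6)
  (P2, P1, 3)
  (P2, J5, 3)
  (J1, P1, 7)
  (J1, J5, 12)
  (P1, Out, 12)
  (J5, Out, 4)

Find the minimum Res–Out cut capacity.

12

Augment Res→P2→P1→Out: bottleneck 3, flow now 3.
Augment Res→P2→J5→Out: bottleneck 3, flow now 6.
Augment Res→J1→P1→Out: bottleneck 6, flow now 12.
No augmenting path remains; maximum flow = 12.
By max-flow min-cut, the minimum cut capacity equals the max flow.
In the residual graph, reachable from Res: {Res, P2}.
Min-cut edges: Res→J1 (6), P2→P1 (3), P2→J5 (3); capacity 6 + 3 + 3 = 12.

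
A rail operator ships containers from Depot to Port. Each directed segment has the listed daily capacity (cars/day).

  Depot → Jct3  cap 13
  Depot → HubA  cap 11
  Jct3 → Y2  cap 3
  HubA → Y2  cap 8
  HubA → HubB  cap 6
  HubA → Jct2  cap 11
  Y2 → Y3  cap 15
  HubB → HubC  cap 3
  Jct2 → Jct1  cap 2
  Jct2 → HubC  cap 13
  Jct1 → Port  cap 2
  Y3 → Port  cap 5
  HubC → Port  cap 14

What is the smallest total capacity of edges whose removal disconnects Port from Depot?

14

Augment Depot→Jct3→Y2→Y3→Port: bottleneck 3, flow now 3.
Augment Depot→HubA→Y2→Y3→Port: bottleneck 2, flow now 5.
Augment Depot→HubA→HubB→HubC→Port: bottleneck 3, flow now 8.
Augment Depot→HubA→Jct2→Jct1→Port: bottleneck 2, flow now 10.
Augment Depot→HubA→Jct2→HubC→Port: bottleneck 4, flow now 14.
No augmenting path remains; maximum flow = 14.
By max-flow min-cut, the minimum cut capacity equals the max flow.
In the residual graph, reachable from Depot: {Depot, Jct3}.
Min-cut edges: Depot→HubA (11), Jct3→Y2 (3); capacity 11 + 3 = 14.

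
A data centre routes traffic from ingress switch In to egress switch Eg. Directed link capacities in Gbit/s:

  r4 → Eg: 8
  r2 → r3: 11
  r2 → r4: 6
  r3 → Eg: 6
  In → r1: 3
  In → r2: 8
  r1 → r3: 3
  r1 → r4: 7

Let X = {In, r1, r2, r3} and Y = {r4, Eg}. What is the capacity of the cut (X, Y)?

Edges leaving {In, r1, r2, r3}: r1→r4 (7), r2→r4 (6), r3→Eg (6).
Cut capacity = 7 + 6 + 6 = 19.

19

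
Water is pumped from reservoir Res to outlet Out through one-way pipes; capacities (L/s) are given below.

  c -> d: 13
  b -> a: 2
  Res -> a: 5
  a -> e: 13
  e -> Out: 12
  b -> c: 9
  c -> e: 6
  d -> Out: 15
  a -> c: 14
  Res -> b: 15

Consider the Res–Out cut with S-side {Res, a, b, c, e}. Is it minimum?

Given cut capacity: 13 + 12 = 25.
Augment Res→a→e→Out: bottleneck 5, flow now 5.
Augment Res→b→a→e→Out: bottleneck 2, flow now 7.
Augment Res→b→c→d→Out: bottleneck 9, flow now 16.
No augmenting path remains; maximum flow = 16.
In the residual graph, reachable from Res: {Res, b}.
Min-cut edges: Res→a (5), b→a (2), b→c (9); capacity 5 + 2 + 9 = 16.
Cut capacity 25 exceeds the max flow 16, so it is not minimum.

No — its capacity is 25, but the minimum cut has capacity 16.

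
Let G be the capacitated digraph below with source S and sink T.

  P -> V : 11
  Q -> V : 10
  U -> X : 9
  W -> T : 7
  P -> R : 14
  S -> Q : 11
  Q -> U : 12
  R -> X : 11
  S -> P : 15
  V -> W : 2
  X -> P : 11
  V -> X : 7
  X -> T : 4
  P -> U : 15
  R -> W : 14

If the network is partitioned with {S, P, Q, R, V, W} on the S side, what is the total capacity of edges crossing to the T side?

52

Edges leaving {S, P, Q, R, V, W}: P→U (15), Q→U (12), R→X (11), V→X (7), W→T (7).
Cut capacity = 15 + 12 + 11 + 7 + 7 = 52.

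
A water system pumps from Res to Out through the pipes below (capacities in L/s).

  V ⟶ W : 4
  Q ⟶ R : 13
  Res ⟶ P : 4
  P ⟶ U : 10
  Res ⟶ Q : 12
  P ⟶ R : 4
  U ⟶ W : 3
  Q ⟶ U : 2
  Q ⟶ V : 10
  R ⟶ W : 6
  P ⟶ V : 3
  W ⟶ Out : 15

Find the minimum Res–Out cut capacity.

13

Augment Res→P→R→W→Out: bottleneck 4, flow now 4.
Augment Res→Q→R→W→Out: bottleneck 2, flow now 6.
Augment Res→Q→U→W→Out: bottleneck 2, flow now 8.
Augment Res→Q→V→W→Out: bottleneck 4, flow now 12.
Augment Res→Q→R→P→U→W→Out: bottleneck 1, flow now 13. (uses reverse residual edge)
No augmenting path remains; maximum flow = 13.
By max-flow min-cut, the minimum cut capacity equals the max flow.
In the residual graph, reachable from Res: {Res, P, Q, R, U, V}.
Min-cut edges: R→W (6), U→W (3), V→W (4); capacity 6 + 3 + 4 = 13.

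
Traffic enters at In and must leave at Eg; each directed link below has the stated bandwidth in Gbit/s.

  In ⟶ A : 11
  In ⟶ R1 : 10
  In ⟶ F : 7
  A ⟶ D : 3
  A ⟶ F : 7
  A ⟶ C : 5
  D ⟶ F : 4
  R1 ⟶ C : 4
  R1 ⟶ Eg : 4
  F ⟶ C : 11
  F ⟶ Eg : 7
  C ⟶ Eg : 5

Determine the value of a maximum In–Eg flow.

16

Augment In→R1→Eg: bottleneck 4, flow now 4.
Augment In→F→Eg: bottleneck 7, flow now 11.
Augment In→A→C→Eg: bottleneck 5, flow now 16.
No augmenting path remains; maximum flow = 16.
In the residual graph, reachable from In: {In, A, D, R1, F, C}.
Min-cut edges: R1→Eg (4), F→Eg (7), C→Eg (5); capacity 4 + 7 + 5 = 16.
This cut is saturated, so no flow can exceed 16.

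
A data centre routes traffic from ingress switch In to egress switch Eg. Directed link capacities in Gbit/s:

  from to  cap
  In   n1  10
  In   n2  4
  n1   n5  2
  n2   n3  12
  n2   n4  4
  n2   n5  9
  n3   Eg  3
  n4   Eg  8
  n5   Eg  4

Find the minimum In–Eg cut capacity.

Augment In→n1→n5→Eg: bottleneck 2, flow now 2.
Augment In→n2→n3→Eg: bottleneck 3, flow now 5.
Augment In→n2→n4→Eg: bottleneck 1, flow now 6.
No augmenting path remains; maximum flow = 6.
By max-flow min-cut, the minimum cut capacity equals the max flow.
In the residual graph, reachable from In: {In, n1}.
Min-cut edges: In→n2 (4), n1→n5 (2); capacity 4 + 2 = 6.

6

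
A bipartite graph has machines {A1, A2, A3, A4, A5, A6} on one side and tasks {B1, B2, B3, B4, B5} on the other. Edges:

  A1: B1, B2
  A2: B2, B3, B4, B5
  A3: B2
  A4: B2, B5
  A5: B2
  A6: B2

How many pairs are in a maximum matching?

4

Unit-capacity flow: source→left, listed edges, right→sink; max matching = max flow.
Augmenting path A1→B1 (+1); matched 1.
Augmenting path A2→B2 (+1); matched 2.
Augmenting path A4→B5 (+1); matched 3.
Augmenting path A3→B2→A2→B3 (+1); matched 4.
No augmenting path remains; maximum matching = 4.
König certificate: {A1, A2, A4, B2} is a vertex cover of size 4 (every listed pair touches it), so no matching can be larger.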